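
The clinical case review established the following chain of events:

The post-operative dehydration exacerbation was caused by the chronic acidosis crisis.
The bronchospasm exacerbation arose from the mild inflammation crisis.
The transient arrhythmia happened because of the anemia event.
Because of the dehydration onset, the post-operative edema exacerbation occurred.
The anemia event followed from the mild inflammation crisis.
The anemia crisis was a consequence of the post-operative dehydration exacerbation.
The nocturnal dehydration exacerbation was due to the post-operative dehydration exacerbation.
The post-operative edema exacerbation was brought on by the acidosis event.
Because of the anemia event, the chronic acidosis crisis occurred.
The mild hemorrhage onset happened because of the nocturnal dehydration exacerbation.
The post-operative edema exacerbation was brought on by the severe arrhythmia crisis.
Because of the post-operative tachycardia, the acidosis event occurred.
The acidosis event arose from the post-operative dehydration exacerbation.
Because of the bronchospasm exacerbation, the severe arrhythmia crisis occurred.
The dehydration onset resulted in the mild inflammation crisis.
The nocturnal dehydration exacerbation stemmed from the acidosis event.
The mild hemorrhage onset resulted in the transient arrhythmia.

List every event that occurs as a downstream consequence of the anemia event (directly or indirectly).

Direct effects: the chronic acidosis crisis, the transient arrhythmia.
2 steps out: the post-operative dehydration exacerbation.
3 steps out: the acidosis event, the anemia crisis, the nocturnal dehydration exacerbation.
4 steps out: the post-operative edema exacerbation, the mild hemorrhage onset.
Not reachable from it: the dehydration onset, the mild inflammation crisis, the bronchospasm exacerbation, the severe arrhythmia crisis, the post-operative tachycardia.

the acidosis event, the anemia crisis, the chronic acidosis crisis, the mild hemorrhage onset, the nocturnal dehydration exacerbation, the post-operative dehydration exacerbation, the post-operative edema exacerbation, the transient arrhythmia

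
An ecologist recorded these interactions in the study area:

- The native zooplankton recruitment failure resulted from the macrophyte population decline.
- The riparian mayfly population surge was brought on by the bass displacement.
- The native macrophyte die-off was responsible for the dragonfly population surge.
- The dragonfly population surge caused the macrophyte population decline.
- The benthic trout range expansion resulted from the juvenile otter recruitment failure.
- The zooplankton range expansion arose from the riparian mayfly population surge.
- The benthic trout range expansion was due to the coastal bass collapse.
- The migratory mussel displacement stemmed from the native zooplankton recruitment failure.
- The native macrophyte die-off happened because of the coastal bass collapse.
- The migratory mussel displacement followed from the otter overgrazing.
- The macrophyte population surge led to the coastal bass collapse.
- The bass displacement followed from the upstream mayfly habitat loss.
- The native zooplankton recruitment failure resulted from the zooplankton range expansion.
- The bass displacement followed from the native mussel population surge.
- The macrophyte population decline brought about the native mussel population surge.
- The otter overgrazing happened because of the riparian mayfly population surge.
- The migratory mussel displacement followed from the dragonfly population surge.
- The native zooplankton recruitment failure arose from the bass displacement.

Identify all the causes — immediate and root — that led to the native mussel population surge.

Immediate cause of the native mussel population surge: the macrophyte population decline.
Further upstream: the macrophyte population surge, the coastal bass collapse, the native macrophyte die-off, the dragonfly population surge.

the coastal bass collapse, the dragonfly population surge, the macrophyte population decline, the macrophyte population surge, the native macrophyte die-off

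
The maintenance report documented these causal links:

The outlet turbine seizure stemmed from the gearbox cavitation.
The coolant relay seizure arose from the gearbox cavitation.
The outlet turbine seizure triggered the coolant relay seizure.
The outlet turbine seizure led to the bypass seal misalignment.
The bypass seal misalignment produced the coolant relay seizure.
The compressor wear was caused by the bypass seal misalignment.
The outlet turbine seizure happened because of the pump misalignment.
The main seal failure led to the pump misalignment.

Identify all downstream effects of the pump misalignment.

Direct effects: the outlet turbine seizure.
2 steps out: the bypass seal misalignment, the coolant relay seizure.
3 steps out: the compressor wear.
Not reachable from it: the gearbox cavitation, the main seal failure.

the bypass seal misalignment, the compressor wear, the coolant relay seizure, the outlet turbine seizure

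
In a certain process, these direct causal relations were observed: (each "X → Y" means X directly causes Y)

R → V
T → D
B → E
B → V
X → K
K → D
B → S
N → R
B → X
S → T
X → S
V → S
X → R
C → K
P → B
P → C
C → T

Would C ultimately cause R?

No

C leads to T, K, D; R is not among them.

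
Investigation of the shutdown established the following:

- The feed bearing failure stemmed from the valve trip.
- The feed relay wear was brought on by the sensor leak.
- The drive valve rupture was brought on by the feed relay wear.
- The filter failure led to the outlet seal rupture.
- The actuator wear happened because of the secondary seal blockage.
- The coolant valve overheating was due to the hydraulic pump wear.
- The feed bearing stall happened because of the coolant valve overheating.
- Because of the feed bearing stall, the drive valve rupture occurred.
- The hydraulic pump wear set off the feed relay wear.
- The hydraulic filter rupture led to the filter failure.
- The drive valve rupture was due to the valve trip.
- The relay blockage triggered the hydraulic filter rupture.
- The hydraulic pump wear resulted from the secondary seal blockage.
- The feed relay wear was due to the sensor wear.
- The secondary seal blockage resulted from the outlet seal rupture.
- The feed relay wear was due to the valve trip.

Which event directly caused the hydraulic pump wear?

the secondary seal blockage

Upstream contributors include the relay blockage, the hydraulic filter rupture, the filter failure, the outlet seal rupture, but only the secondary seal blockage feeds directly into the hydraulic pump wear.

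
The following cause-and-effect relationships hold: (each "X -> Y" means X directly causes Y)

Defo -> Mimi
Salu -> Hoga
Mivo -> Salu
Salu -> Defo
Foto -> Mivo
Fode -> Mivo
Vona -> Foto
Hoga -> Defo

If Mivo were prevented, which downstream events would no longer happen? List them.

Downstream of Mivo: Salu, Hoga, Defo, Mimi.

Defo, Hoga, Mimi, Salu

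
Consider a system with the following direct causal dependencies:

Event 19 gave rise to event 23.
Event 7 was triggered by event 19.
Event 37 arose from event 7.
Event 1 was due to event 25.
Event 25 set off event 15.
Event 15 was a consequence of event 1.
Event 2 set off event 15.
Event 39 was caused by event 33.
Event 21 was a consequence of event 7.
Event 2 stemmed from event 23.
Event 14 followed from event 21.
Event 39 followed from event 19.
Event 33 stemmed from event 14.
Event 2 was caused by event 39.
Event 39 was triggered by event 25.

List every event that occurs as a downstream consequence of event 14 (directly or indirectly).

Direct effects: event 33.
2 steps out: event 39.
3 steps out: event 2.
4 steps out: event 15.
Not reachable from it: event 19, event 23, event 7, event 21, event 37, event 25, event 1.

event 15, event 2, event 33, event 39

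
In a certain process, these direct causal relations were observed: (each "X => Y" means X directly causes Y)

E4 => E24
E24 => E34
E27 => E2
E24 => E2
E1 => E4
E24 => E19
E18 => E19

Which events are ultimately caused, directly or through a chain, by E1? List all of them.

E19, E2, E24, E34, E4

Direct effects: E4.
2 steps out: E24.
3 steps out: E34, E2, E19.
Not reachable from it: E27, E18.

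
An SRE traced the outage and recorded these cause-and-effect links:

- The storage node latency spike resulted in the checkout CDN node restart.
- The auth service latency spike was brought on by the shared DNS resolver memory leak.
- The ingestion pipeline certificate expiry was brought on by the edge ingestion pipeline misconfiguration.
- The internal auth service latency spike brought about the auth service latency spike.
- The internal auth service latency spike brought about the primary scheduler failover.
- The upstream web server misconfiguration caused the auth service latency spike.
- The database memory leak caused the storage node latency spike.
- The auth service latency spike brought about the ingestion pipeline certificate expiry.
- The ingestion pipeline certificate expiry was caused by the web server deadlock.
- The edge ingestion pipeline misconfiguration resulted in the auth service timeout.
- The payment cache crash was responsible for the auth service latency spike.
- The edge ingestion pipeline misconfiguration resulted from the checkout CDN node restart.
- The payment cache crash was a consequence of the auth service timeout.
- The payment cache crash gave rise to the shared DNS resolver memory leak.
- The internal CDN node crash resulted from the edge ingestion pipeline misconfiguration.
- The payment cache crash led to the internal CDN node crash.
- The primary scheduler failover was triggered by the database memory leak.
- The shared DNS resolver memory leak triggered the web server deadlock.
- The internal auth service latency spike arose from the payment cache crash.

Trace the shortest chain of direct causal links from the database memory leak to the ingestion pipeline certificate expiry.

the database memory leak → the storage node latency spike
the storage node latency spike → the checkout CDN node restart
the checkout CDN node restart → the edge ingestion pipeline misconfiguration
the edge ingestion pipeline misconfiguration → the ingestion pipeline certificate expiry
Length: 4 steps.

the database memory leak → the storage node latency spike → the checkout CDN node restart → the edge ingestion pipeline misconfiguration → the ingestion pipeline certificate expiry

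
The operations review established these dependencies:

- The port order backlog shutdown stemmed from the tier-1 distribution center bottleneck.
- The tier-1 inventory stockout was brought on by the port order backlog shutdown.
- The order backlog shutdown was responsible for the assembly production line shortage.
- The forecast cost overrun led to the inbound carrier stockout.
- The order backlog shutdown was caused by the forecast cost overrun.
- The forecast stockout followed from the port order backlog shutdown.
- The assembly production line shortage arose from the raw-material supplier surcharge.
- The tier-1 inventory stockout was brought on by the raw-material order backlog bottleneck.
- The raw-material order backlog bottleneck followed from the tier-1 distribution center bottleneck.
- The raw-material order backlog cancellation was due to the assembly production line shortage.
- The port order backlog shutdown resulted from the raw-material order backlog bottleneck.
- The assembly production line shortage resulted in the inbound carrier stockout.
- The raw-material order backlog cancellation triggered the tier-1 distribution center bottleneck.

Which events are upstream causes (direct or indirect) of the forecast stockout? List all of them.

Immediate cause of the forecast stockout: the port order backlog shutdown.
Further upstream: the forecast cost overrun, the order backlog shutdown, the assembly production line shortage, the raw-material order backlog cancellation, the tier-1 distribution center bottleneck, the raw-material order backlog bottleneck, the raw-material supplier surcharge.

the assembly production line shortage, the forecast cost overrun, the order backlog shutdown, the port order backlog shutdown, the raw-material order backlog bottleneck, the raw-material order backlog cancellation, the raw-material supplier surcharge, the tier-1 distribution center bottleneck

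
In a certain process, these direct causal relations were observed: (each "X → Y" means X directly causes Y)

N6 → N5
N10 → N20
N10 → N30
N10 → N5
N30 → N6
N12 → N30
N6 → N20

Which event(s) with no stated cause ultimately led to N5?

Tracing upstream from N5: N5 ← N6 ← N30 ← N12.
A separate upstream branch: N5 ← N10.
Each of those chain origins has no stated cause.

N10, N12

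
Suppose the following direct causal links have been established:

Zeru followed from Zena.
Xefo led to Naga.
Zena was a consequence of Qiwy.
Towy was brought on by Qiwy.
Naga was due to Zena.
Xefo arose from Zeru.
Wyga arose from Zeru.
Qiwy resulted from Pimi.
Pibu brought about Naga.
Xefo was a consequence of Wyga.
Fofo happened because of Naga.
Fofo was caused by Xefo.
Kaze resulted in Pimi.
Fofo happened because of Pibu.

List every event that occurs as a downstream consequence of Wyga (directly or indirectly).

Fofo, Naga, Xefo

Direct effects: Xefo.
2 steps out: Naga, Fofo.
Not reachable from it: Kaze, Pimi, Qiwy, Zena, Towy, Zeru, Pibu.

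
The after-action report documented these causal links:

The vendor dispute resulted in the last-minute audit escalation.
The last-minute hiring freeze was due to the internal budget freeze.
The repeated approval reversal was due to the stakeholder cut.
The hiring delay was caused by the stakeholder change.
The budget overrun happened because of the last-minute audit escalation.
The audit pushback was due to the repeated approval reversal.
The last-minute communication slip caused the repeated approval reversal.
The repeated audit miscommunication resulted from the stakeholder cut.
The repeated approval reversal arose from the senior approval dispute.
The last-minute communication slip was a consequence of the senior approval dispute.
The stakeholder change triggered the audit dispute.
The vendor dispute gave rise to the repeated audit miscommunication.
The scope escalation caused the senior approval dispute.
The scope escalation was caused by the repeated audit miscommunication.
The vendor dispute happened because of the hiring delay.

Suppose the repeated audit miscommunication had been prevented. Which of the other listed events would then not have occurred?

Downstream of the repeated audit miscommunication: the scope escalation, the senior approval dispute, the last-minute communication slip, the repeated approval reversal, the audit pushback.
Of those, still caused via another path: the repeated approval reversal, the audit pushback.
The remainder have no surviving cause.

the last-minute communication slip, the scope escalation, the senior approval dispute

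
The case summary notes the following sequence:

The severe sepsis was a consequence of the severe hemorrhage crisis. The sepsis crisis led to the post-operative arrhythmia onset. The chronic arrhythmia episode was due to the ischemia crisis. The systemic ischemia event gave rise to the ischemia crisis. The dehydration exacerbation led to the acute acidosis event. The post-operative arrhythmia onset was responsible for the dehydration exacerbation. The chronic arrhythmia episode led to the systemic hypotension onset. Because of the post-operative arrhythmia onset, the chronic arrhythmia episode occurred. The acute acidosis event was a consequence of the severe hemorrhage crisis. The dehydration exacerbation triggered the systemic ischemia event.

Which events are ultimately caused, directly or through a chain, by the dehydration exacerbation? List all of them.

Direct effects: the systemic ischemia event, the acute acidosis event.
2 steps out: the ischemia crisis.
3 steps out: the chronic arrhythmia episode.
4 steps out: the systemic hypotension onset.
Not reachable from it: the severe hemorrhage crisis, the severe sepsis, the sepsis crisis, the post-operative arrhythmia onset.

the acute acidosis event, the chronic arrhythmia episode, the ischemia crisis, the systemic hypotension onset, the systemic ischemia event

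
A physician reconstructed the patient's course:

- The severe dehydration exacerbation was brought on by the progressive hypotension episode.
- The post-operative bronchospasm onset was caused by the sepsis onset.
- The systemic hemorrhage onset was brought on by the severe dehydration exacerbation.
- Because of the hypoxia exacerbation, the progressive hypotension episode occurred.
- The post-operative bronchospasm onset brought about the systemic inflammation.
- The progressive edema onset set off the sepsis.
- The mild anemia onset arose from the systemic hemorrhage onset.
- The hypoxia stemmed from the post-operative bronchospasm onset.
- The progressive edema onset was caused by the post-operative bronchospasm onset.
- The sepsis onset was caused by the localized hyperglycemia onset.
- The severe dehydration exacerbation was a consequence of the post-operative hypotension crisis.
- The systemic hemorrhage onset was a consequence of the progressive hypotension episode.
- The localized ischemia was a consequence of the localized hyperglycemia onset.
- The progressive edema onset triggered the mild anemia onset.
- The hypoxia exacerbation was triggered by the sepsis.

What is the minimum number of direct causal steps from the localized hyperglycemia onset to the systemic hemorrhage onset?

Shortest chain: the localized hyperglycemia onset → the sepsis onset → the post-operative bronchospasm onset → the progressive edema onset → the sepsis → the hypoxia exacerbation → the progressive hypotension episode → the systemic hemorrhage onset.

7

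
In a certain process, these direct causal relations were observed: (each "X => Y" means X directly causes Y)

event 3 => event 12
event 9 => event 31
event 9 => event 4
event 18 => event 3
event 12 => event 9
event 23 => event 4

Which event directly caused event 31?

Upstream contributors include event 18, event 3, event 12, but only event 9 feeds directly into event 31.

event 9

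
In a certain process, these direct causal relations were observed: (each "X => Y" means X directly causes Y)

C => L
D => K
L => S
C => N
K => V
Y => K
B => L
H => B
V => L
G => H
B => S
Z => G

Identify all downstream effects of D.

K, L, S, V

Direct effects: K.
2 steps out: V.
3 steps out: L.
4 steps out: S.
Not reachable from it: Y, C, N, Z, G, H, B.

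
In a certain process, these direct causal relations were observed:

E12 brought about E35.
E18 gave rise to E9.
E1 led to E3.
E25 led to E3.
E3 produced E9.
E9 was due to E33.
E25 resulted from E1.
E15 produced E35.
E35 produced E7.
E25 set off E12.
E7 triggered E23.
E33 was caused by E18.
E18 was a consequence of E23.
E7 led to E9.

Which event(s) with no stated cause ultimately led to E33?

E1, E15

Tracing upstream from E33: E33 ← E18 ← E23 ← E7 ← E35 ← E12 ← E25 ← E1.
A separate upstream branch: E33 ← E18 ← E23 ← E7 ← E35 ← E15.
Each of those chain origins has no stated cause.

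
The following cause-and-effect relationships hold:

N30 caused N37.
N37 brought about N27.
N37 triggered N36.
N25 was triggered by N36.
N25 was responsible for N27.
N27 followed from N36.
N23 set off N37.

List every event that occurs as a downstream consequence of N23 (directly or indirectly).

Direct effects: N37.
2 steps out: N36, N27.
3 steps out: N25.
Not reachable from it: N30.

N25, N27, N36, N37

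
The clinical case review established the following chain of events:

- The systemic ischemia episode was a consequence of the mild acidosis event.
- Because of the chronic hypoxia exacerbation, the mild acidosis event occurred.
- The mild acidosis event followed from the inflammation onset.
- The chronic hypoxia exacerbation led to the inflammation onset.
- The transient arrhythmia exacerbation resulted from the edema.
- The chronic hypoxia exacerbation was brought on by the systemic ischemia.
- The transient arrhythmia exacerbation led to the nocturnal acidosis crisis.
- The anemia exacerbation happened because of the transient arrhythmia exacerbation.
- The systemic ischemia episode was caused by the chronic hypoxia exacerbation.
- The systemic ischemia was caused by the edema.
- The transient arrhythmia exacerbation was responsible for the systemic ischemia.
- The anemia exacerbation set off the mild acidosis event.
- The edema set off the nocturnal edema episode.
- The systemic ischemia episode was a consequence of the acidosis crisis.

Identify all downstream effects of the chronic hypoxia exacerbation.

Direct effects: the inflammation onset, the mild acidosis event, the systemic ischemia episode.
Not reachable from it: the edema, the nocturnal edema episode, the transient arrhythmia exacerbation, the systemic ischemia, the anemia exacerbation, the nocturnal acidosis crisis, the acidosis crisis.

the inflammation onset, the mild acidosis event, the systemic ischemia episode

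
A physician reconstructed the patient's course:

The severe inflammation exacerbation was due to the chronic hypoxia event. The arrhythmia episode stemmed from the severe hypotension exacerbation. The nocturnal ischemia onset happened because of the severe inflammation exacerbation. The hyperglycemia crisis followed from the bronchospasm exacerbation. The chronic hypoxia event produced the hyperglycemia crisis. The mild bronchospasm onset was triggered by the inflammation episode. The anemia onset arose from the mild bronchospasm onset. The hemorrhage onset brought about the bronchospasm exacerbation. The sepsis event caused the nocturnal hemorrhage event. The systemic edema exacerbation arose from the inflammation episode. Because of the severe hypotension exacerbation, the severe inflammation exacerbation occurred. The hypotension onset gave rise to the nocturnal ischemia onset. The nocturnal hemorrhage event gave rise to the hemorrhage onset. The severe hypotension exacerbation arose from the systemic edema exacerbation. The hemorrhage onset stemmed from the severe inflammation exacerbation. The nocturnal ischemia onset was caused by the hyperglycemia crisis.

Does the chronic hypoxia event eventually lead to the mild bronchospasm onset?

No

The chronic hypoxia event leads to the severe inflammation exacerbation, the hemorrhage onset, the bronchospasm exacerbation, the hyperglycemia crisis, the nocturnal ischemia onset; the mild bronchospasm onset is not among them.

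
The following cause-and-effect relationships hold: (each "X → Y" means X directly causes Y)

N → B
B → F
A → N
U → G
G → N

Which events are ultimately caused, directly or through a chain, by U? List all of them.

B, F, G, N

Direct effects: G.
2 steps out: N.
3 steps out: B.
4 steps out: F.
Not reachable from it: A.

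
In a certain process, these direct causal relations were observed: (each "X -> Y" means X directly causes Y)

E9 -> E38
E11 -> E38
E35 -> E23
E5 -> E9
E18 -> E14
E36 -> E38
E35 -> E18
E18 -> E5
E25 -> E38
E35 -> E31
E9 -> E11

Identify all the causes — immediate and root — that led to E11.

Immediate cause of E11: E9.
Further upstream: E35, E18, E5.

E18, E35, E5, E9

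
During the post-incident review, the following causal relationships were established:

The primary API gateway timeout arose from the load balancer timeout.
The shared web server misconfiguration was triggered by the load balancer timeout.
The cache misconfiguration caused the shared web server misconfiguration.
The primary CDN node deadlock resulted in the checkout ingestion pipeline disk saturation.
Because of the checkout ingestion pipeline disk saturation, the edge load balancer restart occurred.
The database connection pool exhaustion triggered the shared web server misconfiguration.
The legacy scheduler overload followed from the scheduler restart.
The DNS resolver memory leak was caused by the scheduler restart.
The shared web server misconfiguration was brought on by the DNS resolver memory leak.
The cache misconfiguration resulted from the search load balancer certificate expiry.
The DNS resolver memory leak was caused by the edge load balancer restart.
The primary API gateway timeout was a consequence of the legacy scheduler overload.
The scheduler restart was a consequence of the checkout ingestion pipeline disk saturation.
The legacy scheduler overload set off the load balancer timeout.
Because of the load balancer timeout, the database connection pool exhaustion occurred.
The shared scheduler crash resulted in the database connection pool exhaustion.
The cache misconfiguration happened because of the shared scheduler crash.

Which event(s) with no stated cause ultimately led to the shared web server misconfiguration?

the primary CDN node deadlock, the search load balancer certificate expiry, the shared scheduler crash

Tracing upstream from the shared web server misconfiguration: the shared web server misconfiguration ← the DNS resolver memory leak ← the edge load balancer restart ← the checkout ingestion pipeline disk saturation ← the primary CDN node deadlock.
A separate upstream branch: the shared web server misconfiguration ← the cache misconfiguration ← the search load balancer certificate expiry.
A separate upstream branch: the shared web server misconfiguration ← the cache misconfiguration ← the shared scheduler crash.
Each of those chain origins has no stated cause.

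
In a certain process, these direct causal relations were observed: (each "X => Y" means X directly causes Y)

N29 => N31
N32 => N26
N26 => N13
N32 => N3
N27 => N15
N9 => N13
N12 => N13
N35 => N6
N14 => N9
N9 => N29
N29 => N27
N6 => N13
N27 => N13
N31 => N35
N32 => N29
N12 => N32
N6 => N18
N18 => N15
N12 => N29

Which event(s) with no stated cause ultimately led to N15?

Tracing upstream from N15: N15 ← N27 ← N29 ← N12.
A separate upstream branch: N15 ← N27 ← N29 ← N9 ← N14.
Each of those chain origins has no stated cause.

N12, N14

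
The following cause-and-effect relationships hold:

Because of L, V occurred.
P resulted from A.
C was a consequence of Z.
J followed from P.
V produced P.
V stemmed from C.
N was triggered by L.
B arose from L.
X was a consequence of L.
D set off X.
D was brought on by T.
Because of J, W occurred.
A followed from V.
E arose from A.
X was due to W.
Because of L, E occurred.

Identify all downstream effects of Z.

Direct effects: C.
2 steps out: V.
3 steps out: A, P.
4 steps out: E, J.
5 steps out: W.
6 steps out: X.
Not reachable from it: T, L, N, B, D.

A, C, E, J, P, V, W, X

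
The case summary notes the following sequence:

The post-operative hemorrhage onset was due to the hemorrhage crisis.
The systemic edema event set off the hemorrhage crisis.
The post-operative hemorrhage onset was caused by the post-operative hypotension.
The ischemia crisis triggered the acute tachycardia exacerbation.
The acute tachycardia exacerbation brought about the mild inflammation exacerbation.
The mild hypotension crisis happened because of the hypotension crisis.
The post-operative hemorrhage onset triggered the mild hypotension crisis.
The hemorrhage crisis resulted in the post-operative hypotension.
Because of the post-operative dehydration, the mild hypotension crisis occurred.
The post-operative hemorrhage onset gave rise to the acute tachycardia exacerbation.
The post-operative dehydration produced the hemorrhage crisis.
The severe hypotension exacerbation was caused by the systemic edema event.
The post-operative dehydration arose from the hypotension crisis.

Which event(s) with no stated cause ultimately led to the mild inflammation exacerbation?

the hypotension crisis, the ischemia crisis, the systemic edema event

Tracing upstream from the mild inflammation exacerbation: the mild inflammation exacerbation ← the acute tachycardia exacerbation ← the post-operative hemorrhage onset ← the hemorrhage crisis ← the post-operative dehydration ← the hypotension crisis.
A separate upstream branch: the mild inflammation exacerbation ← the acute tachycardia exacerbation ← the post-operative hemorrhage onset ← the hemorrhage crisis ← the systemic edema event.
A separate upstream branch: the mild inflammation exacerbation ← the acute tachycardia exacerbation ← the ischemia crisis.
Each of those chain origins has no stated cause.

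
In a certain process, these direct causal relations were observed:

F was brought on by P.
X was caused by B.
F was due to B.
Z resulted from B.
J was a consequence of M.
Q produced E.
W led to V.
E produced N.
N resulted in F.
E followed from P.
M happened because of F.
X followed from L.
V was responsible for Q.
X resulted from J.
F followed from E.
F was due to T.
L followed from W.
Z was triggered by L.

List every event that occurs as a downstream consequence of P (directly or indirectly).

Direct effects: E, F.
2 steps out: N, M.
3 steps out: J.
4 steps out: X.
Not reachable from it: B, W, V, Q, T, L, Z.

E, F, J, M, N, X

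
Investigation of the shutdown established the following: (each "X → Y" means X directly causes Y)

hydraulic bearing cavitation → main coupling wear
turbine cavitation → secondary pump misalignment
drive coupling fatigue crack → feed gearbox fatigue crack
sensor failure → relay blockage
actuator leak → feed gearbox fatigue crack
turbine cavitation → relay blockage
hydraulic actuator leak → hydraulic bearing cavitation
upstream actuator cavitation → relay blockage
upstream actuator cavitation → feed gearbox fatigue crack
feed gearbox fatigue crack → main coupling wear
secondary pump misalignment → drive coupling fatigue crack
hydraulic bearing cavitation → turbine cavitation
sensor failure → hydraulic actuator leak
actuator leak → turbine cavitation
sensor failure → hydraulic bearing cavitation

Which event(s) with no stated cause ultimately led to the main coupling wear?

Tracing upstream from the main coupling wear: the main coupling wear ← the hydraulic bearing cavitation ← the sensor failure.
A separate upstream branch: the main coupling wear ← the feed gearbox fatigue crack ← the actuator leak.
A separate upstream branch: the main coupling wear ← the feed gearbox fatigue crack ← the upstream actuator cavitation.
Each of those chain origins has no stated cause.

the actuator leak, the sensor failure, the upstream actuator cavitation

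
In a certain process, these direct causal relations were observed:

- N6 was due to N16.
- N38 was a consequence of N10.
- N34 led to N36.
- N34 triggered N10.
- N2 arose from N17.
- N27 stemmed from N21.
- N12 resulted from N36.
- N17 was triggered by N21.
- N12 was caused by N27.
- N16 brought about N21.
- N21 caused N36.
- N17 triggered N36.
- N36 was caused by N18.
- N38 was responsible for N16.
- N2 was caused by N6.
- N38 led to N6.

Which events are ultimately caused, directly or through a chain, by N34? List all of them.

N10, N12, N16, N17, N2, N21, N27, N36, N38, N6

Direct effects: N10, N36.
2 steps out: N38, N12.
3 steps out: N16, N6.
4 steps out: N21, N2.
5 steps out: N17, N27.
Not reachable from it: N18.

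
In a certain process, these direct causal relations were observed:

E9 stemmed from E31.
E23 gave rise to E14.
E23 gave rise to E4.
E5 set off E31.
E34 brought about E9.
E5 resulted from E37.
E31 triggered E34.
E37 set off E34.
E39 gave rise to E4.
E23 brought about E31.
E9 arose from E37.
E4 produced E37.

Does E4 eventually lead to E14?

E4 leads to E37, E5, E31, E34, E9; E14 is not among them.

No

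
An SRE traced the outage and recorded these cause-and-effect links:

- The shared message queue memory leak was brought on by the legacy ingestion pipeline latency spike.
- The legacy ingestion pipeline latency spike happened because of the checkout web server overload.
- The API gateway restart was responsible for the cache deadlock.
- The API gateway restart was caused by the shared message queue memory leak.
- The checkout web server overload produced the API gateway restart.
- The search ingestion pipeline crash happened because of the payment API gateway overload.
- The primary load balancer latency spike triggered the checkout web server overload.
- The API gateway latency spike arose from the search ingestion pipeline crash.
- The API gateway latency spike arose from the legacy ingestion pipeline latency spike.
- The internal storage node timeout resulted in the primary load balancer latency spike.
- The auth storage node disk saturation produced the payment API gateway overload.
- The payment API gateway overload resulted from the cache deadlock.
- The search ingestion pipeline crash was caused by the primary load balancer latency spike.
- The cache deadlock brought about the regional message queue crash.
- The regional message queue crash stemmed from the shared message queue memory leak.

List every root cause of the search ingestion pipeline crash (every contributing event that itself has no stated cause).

Tracing upstream from the search ingestion pipeline crash: the search ingestion pipeline crash ← the primary load balancer latency spike ← the internal storage node timeout.
A separate upstream branch: the search ingestion pipeline crash ← the payment API gateway overload ← the auth storage node disk saturation.
Each of those chain origins has no stated cause.

the auth storage node disk saturation, the internal storage node timeout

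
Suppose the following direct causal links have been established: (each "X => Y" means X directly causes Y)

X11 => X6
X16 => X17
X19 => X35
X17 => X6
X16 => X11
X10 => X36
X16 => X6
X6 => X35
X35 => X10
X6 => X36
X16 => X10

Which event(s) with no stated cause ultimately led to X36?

X16, X19

Tracing upstream from X36: X36 ← X6 ← X16.
A separate upstream branch: X36 ← X10 ← X35 ← X19.
Each of those chain origins has no stated cause.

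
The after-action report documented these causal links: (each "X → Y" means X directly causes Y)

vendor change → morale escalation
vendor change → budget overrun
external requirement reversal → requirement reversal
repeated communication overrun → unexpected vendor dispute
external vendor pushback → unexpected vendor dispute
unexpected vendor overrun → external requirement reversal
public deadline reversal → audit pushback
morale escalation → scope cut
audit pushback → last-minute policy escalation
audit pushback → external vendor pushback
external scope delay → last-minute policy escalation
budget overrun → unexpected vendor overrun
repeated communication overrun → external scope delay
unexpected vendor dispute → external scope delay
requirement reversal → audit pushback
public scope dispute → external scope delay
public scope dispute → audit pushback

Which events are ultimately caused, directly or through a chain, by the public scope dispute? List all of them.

the audit pushback, the external scope delay, the external vendor pushback, the last-minute policy escalation, the unexpected vendor dispute

Direct effects: the audit pushback, the external scope delay.
2 steps out: the external vendor pushback, the last-minute policy escalation.
3 steps out: the unexpected vendor dispute.
Not reachable from it: the repeated communication overrun, the vendor change, the morale escalation, the budget overrun, the public deadline reversal, the scope cut, the unexpected vendor overrun, the external requirement reversal, the requirement reversal.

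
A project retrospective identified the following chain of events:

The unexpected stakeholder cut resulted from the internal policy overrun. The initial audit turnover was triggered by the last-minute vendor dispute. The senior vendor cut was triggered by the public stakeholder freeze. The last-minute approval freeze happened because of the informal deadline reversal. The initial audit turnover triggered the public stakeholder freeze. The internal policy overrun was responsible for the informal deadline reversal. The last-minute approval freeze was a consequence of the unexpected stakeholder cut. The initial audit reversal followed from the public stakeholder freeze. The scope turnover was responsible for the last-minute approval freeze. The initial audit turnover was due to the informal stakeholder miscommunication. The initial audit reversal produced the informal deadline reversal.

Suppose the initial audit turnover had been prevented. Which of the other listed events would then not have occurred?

the initial audit reversal, the public stakeholder freeze, the senior vendor cut

Downstream of the initial audit turnover: the public stakeholder freeze, the initial audit reversal, the informal deadline reversal, the senior vendor cut, the last-minute approval freeze.
Of those, still caused via another path: the informal deadline reversal, the last-minute approval freeze.
The remainder have no surviving cause.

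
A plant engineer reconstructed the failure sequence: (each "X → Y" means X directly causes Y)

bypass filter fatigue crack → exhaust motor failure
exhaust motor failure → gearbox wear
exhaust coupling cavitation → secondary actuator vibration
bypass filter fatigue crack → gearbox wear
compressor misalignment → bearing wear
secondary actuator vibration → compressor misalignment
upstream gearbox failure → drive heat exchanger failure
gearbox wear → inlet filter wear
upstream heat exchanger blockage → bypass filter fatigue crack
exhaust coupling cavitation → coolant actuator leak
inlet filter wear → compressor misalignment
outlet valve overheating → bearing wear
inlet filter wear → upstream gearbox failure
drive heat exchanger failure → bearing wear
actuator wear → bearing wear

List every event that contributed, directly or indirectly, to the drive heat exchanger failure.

Immediate cause of the drive heat exchanger failure: the upstream gearbox failure.
Further upstream: the upstream heat exchanger blockage, the bypass filter fatigue crack, the exhaust motor failure, the gearbox wear, the inlet filter wear.

the bypass filter fatigue crack, the exhaust motor failure, the gearbox wear, the inlet filter wear, the upstream gearbox failure, the upstream heat exchanger blockage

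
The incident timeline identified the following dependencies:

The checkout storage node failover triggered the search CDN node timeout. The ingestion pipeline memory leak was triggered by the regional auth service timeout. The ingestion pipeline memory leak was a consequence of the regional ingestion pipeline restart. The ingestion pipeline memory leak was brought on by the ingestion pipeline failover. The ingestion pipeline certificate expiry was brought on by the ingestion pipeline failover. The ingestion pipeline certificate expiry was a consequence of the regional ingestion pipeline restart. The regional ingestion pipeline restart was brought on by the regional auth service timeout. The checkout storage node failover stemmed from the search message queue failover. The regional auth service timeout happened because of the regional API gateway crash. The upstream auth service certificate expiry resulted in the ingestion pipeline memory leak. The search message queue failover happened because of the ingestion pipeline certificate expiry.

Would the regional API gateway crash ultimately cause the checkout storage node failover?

There is a causal chain: the regional API gateway crash → the regional auth service timeout → the regional ingestion pipeline restart → the ingestion pipeline certificate expiry → the search message queue failover → the checkout storage node failover.

Yes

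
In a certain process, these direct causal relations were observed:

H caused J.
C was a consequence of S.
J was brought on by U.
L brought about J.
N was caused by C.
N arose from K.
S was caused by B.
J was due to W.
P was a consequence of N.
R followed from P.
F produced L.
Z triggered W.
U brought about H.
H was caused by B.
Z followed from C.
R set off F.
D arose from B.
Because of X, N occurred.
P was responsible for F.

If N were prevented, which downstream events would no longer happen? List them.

Downstream of N: P, R, F, L, J.
Of those, still caused via another path: J.
The remainder have no surviving cause.

F, L, P, R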